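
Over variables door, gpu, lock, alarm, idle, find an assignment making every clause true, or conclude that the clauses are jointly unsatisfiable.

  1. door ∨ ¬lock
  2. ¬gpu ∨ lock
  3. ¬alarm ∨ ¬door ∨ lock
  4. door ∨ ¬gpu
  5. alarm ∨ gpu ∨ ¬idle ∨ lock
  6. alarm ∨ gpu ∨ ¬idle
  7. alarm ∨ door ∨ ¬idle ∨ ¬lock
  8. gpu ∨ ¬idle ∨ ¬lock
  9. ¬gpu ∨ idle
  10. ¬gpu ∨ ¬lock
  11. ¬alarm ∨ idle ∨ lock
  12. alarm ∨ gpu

door = False, gpu = False, lock = False, alarm = True, idle = True

Set door = False.
  then (door ∨ ¬lock) forces lock = False.
  then (¬gpu ∨ lock) forces gpu = False.
  then (alarm ∨ gpu) forces alarm = True.
  then (¬alarm ∨ idle ∨ lock) forces idle = True.
All clauses satisfied.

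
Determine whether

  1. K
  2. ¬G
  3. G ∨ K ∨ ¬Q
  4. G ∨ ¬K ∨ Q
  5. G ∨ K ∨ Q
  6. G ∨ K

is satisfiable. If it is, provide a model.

Q = True; G = False; K = True

Unit clause (K) forces K = True.
Unit clause (¬G) forces G = False.
In (G ∨ ¬K ∨ Q) only Q is left, so Q = True.
Check each clause:
  (K): K holds.
  (¬G): ¬G holds.
  (G ∨ K ∨ ¬Q): K holds.
  (G ∨ ¬K ∨ Q): Q holds.
  (G ∨ K ∨ Q): K holds.
  (G ∨ K): K holds.
All clauses satisfied.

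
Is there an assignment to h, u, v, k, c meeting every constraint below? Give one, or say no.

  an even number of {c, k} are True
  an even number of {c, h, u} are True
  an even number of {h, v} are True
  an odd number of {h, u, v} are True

h = False, u = True, v = False, k = True, c = True

{c, k}: 2 true → even ✓
{c, h, u}: 2 true → even ✓
{h, v}: 0 true → even ✓
{h, u, v}: 1 true → odd ✓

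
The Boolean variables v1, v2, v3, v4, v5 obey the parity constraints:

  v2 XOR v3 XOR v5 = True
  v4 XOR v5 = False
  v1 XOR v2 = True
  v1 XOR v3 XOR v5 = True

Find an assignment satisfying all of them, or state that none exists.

Unsatisfiable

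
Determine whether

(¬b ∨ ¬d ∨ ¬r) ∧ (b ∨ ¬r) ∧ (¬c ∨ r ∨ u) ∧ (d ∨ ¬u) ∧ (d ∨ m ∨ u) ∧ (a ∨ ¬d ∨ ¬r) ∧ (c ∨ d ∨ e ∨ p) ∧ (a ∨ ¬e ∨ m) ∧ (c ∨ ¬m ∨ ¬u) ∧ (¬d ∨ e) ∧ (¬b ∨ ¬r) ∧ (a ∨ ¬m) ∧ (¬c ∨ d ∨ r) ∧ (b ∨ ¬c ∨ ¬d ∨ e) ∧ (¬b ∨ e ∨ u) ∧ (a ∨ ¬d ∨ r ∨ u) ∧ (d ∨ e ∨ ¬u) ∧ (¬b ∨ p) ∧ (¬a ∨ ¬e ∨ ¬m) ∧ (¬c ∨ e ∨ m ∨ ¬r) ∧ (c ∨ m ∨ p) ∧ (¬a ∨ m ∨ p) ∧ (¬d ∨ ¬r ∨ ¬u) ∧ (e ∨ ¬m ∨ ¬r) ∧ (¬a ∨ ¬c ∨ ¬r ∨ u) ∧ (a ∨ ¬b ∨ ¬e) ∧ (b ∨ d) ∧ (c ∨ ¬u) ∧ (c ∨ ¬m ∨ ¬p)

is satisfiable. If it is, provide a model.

Set p = True.
Set r = False.
Try d = False:
  (d ∨ ¬u) forces u = False.
  (¬c ∨ r ∨ u) forces c = False.
  (d ∨ m ∨ u) forces m = True.
  clause (c ∨ ¬m ∨ ¬p) is falsified — backtrack.
So d = True.
  then (¬d ∨ e) forces e = True.
Set b = False.
Set a = True.
  then (¬a ∨ ¬e ∨ ¬m) forces m = False.
Set u = True.
  then (c ∨ ¬u) forces c = True.
All clauses satisfied.

p=T, r=F, d=T, b=F, e=T, a=T, u=T, c=T, m=F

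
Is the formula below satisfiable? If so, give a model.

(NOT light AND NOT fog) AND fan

light = False, fan = True, fog = False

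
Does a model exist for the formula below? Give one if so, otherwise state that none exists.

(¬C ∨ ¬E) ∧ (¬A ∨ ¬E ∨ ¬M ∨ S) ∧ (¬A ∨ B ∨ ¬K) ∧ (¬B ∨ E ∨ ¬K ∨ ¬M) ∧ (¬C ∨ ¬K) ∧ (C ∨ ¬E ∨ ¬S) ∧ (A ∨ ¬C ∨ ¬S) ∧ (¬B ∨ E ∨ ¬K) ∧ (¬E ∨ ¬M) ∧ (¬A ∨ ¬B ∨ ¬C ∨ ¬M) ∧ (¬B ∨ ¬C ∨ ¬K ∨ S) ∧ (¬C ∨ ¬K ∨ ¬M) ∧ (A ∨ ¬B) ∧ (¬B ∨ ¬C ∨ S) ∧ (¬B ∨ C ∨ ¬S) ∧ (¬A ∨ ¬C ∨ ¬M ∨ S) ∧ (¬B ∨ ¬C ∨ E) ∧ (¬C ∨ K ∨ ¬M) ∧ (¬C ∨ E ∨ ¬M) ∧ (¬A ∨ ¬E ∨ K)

Set A = True.
Set C = False.
Set S = False.
Set E = False.
Try K = True:
  (¬A ∨ B ∨ ¬K) forces B = True.
  clause (¬B ∨ E ∨ ¬K) is falsified — backtrack.
So K = False.
Set B = True.
Set M = False.
All clauses satisfied.

A = True; C = False; S = False; E = False; K = False; B = True; M = False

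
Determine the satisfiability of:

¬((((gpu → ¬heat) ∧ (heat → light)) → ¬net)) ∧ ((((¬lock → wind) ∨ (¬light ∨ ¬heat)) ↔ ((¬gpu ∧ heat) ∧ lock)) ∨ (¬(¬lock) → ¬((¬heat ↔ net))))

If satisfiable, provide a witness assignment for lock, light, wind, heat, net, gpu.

lock = False; light = False; wind = False; heat = False; net = True; gpu = False

  ¬((((gpu → ¬heat) ∧ (heat → light)) → ¬net)) = True
    ((gpu → ¬heat) ∧ (heat → light)) → ¬net = False
      (gpu → ¬heat) ∧ (heat → light) = True
        gpu → ¬heat = True
          ¬heat = True
        heat → light = True
      ¬net = False
  (((¬lock → wind) ∨ (¬light ∨ ¬heat)) ↔ ((¬gpu ∧ heat) ∧ lock)) ∨ (¬(¬lock) → ¬((¬heat ↔ net))) = True
    ((¬lock → wind) ∨ (¬light ∨ ¬heat)) ↔ ((¬gpu ∧ heat) ∧ lock) = False
      (¬lock → wind) ∨ (¬light ∨ ¬heat) = True
        ¬lock → wind = False
          ¬lock = True
        ¬light ∨ ¬heat = True
          ¬light = True
          ¬heat = True
      (¬gpu ∧ heat) ∧ lock = False
        ¬gpu ∧ heat = False
          ¬gpu = True
    ¬(¬lock) → ¬((¬heat ↔ net)) = True
      ¬(¬lock) = False
        ¬lock = True
      ¬((¬heat ↔ net)) = False
        ¬heat ↔ net = True
          ¬heat = True
Both conjuncts True, so the formula holds.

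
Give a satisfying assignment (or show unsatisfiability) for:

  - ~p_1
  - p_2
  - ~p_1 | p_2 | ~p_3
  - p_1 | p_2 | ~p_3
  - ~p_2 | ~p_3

p_1 = False, p_2 = True, p_3 = False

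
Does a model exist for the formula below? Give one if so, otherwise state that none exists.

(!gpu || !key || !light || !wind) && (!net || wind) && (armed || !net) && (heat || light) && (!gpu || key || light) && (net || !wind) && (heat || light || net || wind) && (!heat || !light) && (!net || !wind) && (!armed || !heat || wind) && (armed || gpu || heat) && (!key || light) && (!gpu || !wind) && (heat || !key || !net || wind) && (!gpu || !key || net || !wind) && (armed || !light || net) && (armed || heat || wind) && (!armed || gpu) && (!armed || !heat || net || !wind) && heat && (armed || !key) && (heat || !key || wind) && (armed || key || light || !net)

gpu=F, net=F, key=F, armed=F, heat=T, light=F, wind=F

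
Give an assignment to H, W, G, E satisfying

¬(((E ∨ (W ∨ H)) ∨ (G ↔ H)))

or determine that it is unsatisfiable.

H=F, W=F, G=T, E=F

  ¬(((E ∨ (W ∨ H)) ∨ (G ↔ H))) = True
    (E ∨ (W ∨ H)) ∨ (G ↔ H) = False
      E ∨ (W ∨ H) = False
        W ∨ H = False
      G ↔ H = False
The formula evaluates to True.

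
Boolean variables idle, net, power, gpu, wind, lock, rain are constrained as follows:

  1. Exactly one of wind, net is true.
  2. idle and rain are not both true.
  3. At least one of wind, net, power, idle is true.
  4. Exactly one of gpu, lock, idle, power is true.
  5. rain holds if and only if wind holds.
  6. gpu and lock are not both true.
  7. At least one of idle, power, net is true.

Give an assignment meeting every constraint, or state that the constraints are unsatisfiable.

idle: True, net: True, power: False, gpu: False, wind: False, lock: False, rain: False

  (1) {wind, net}: 1 true — exactly one ✓
  (2) idle=T, rain=F — not both ✓
  (3) {wind, net, power, idle}: 2 true — at least one ✓
  (4) {gpu, lock, idle, power}: 1 true — exactly one ✓
  (5) rain=F, wind=F — same ✓
  (6) gpu=F, lock=F — not both ✓
  (7) {idle, power, net}: 2 true — at least one ✓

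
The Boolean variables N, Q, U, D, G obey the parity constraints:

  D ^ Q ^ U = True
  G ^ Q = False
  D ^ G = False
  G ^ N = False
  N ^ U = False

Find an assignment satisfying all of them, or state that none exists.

N = True; Q = True; U = True; D = True; G = True

D ^ Q ^ U = T ^ T ^ T = True ✓
G ^ Q = T ^ T = False ✓
D ^ G = T ^ T = False ✓
G ^ N = T ^ T = False ✓
N ^ U = T ^ T = False ✓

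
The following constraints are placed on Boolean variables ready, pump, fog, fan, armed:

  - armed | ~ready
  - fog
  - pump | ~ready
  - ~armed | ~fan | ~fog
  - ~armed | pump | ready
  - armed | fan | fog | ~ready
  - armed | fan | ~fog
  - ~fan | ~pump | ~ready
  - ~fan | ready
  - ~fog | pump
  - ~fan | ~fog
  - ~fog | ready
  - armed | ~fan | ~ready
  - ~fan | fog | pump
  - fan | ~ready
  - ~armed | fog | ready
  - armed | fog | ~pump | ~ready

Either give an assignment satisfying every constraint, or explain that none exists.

Case fog = True:
  (~fog | pump) forces pump = True.
  (~fan | ~fog) forces fan = False.
  (armed | fan | ~fog) forces armed = True.
  (~fog | ready) forces ready = True.
  Clause (fan | ~ready) is falsified — contradiction.
Case fog = False:
  Clause (fog) is falsified — contradiction.
Both cases fail, so the formula is unsatisfiable.

The formula is unsatisfiable.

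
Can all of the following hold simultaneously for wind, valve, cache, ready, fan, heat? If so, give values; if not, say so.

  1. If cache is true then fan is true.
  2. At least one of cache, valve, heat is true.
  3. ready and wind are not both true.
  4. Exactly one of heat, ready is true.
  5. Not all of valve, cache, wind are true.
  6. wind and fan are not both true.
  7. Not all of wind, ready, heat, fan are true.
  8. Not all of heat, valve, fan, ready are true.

wind = True; valve = True; cache = False; ready = False; fan = False; heat = True

  (1) cache=F ⇒ fan: vacuous ✓
  (2) {cache, valve, heat}: 2 true — at least one ✓
  (3) ready=F, wind=T — not both ✓
  (4) {heat, ready}: 1 true — exactly one ✓
  (5) {valve, cache, wind}: 2/3 true — not all ✓
  (6) wind=T, fan=F — not both ✓
  (7) {wind, ready, heat, fan}: 2/4 true — not all ✓
  (8) {heat, valve, fan, ready}: 2/4 true — not all ✓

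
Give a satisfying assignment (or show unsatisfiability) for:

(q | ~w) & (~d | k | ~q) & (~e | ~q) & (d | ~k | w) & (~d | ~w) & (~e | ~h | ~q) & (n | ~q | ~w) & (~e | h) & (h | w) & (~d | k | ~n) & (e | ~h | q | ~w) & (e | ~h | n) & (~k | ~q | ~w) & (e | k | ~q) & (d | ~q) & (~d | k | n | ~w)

Set n = True.
Try h = False:
  (~e | h) forces e = False.
  (h | w) forces w = True.
  (q | ~w) forces q = True.
  (~d | ~w) forces d = False.
  clause (d | ~q) is falsified — backtrack.
So h = True.
Set q = False.
  then (q | ~w) forces w = False.
Set d = False.
  then (d | ~k | w) forces k = False.
Set e = True.
All clauses satisfied.

n=T; h=T; q=F; d=F; k=F; w=F; e=T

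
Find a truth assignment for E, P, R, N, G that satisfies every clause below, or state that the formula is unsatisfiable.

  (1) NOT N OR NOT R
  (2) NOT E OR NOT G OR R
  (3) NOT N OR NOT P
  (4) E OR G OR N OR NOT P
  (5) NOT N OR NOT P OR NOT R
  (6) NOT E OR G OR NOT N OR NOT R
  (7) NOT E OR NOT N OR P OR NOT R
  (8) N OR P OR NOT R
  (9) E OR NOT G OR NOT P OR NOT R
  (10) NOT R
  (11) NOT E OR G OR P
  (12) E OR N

Unit clause (NOT R) forces R = False.
Set E = False.
  then (E OR N) forces N = True.
  then (NOT N OR NOT P) forces P = False.
Set G = True.
All clauses satisfied.

E: False, P: False, R: False, N: True, G: True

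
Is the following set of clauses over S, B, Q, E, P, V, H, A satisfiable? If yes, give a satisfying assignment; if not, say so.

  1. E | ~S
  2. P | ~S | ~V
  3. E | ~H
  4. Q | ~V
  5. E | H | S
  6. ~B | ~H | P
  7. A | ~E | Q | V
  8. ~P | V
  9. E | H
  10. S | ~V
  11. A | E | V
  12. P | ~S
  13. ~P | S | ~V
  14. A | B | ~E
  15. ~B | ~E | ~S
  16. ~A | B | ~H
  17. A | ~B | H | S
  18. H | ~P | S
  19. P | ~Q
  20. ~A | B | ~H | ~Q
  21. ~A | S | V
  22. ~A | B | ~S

No satisfying assignment exists.

Case S = True:
  (E | ~S) forces E = True.
  (P | ~S) forces P = True.
  (~P | V) forces V = True.
  (Q | ~V) forces Q = True.
  (~B | ~E | ~S) forces B = False.
  (A | B | ~E) forces A = True.
  Clause (~A | B | ~S) is falsified — contradiction.
Case S = False:
  (S | ~V) forces V = False.
  (~P | V) forces P = False.
  (P | ~Q) forces Q = False.
  (~A | S | V) forces A = False.
  (A | ~E | Q | V) forces E = False.
  Clause (A | E | V) is falsified — contradiction.
Both cases fail, so the formula is unsatisfiable.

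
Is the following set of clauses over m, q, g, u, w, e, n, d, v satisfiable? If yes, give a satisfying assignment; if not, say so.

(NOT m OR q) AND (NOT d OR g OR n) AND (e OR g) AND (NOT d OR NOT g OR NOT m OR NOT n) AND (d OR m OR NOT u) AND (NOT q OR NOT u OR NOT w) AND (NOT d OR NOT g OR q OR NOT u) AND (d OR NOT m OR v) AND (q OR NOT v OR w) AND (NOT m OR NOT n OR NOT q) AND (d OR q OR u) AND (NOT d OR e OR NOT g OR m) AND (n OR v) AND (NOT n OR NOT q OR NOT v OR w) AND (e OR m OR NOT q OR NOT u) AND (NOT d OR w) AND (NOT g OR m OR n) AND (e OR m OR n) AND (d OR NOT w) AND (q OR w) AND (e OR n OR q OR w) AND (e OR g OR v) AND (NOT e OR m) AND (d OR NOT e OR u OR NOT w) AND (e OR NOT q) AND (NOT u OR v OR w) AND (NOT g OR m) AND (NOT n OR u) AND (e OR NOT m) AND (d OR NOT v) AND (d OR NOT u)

m = True, q = True, g = True, u = False, w = True, e = True, n = False, d = True, v = True

Try m = False:
  (NOT e OR m) forces e = False.
  (e OR g) forces g = True.
  clause (NOT g OR m) is falsified — backtrack.
So m = True.
  then (NOT m OR q) forces q = True.
  then (NOT m OR NOT n OR NOT q) forces n = False.
  then (n OR v) forces v = True.
  then (e OR NOT q) forces e = True.
  then (d OR NOT v) forces d = True.
  then (NOT d OR g OR n) forces g = True.
  then (NOT d OR w) forces w = True.
  then (NOT q OR NOT u OR NOT w) forces u = False.
All clauses satisfied.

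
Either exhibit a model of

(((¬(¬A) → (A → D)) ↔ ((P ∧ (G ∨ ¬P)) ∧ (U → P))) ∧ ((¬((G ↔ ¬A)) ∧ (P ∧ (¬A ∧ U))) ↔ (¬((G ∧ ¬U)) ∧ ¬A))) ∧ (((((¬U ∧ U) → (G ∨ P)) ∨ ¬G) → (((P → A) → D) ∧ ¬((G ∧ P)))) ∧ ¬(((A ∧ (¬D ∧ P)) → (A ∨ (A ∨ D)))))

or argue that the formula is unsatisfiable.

Unsatisfiable — no assignment works.

The conjunct ¬(((A ∧ (¬D ∧ P)) → (A ∨ (A ∨ D)))) is unsatisfiable on its own:
  A=F, D=F, P=F: evaluates to False.
  A=F, D=F, P=T: evaluates to False.
  A=F, D=T, P=F: evaluates to False.
  A=F, D=T, P=T: evaluates to False.
  A=T, D=F, P=F: evaluates to False.
  A=T, D=F, P=T: evaluates to False.
  A=T, D=T, P=F: evaluates to False.
  A=T, D=T, P=T: evaluates to False.
So the whole conjunction is unsatisfiable.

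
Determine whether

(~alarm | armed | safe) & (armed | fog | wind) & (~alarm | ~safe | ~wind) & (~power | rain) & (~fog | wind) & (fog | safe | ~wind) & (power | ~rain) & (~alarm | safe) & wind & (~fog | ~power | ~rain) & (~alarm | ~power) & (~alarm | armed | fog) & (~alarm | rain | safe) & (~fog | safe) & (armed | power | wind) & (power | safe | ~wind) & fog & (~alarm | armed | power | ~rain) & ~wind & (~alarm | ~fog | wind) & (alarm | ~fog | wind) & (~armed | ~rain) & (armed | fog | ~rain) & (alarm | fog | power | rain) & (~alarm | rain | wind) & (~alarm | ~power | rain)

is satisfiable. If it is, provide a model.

Case wind = True:
  Clause (~wind) is falsified — contradiction.
Case wind = False:
  Clause (wind) is falsified — contradiction.
Both cases fail, so the formula is unsatisfiable.

The formula is unsatisfiable.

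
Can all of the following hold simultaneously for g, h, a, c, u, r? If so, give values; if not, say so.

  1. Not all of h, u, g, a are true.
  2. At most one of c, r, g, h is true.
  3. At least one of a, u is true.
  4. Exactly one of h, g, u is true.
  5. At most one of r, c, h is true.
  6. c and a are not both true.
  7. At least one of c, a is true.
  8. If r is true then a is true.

g = False; h = False; a = True; c = False; u = True; r = True

  (1) {h, u, g, a}: 2/4 true — not all ✓
  (2) {c, r, g, h}: 1 true — at most one ✓
  (3) {a, u}: 2 true — at least one ✓
  (4) {h, g, u}: 1 true — exactly one ✓
  (5) {r, c, h}: 1 true — at most one ✓
  (6) c=F, a=T — not both ✓
  (7) {c, a}: 1 true — at least one ✓
  (8) r=T ⇒ a: T ✓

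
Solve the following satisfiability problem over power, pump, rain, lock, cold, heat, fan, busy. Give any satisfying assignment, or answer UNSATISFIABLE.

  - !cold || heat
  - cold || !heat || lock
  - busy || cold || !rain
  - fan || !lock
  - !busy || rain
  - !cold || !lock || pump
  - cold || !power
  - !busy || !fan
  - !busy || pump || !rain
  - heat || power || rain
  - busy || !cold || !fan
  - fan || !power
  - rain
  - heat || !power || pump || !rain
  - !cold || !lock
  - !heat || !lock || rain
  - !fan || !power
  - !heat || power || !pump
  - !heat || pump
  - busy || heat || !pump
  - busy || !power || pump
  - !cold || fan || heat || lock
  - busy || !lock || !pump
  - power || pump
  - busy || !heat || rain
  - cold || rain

Unit clause (rain) forces rain = True.
Try power = True:
  (cold || !power) forces cold = True.
  (!cold || heat) forces heat = True.
  (fan || !power) forces fan = True.
  clause (!fan || !power) is falsified — backtrack.
So power = False.
  then (power || pump) forces pump = True.
  then (!heat || power || !pump) forces heat = False.
  then (busy || heat || !pump) forces busy = True.
  then (!cold || heat) forces cold = False.
  then (!busy || !fan) forces fan = False.
  then (fan || !lock) forces lock = False.
All clauses satisfied.

power = False; pump = True; rain = True; lock = False; cold = False; heat = False; fan = False; busy = True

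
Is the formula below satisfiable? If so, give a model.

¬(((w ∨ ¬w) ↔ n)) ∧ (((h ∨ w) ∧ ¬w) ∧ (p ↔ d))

h: True, n: False, w: False, d: True, p: True

  ¬(((w ∨ ¬w) ↔ n)) = True
    (w ∨ ¬w) ↔ n = False
      w ∨ ¬w = True
        ¬w = True
  ((h ∨ w) ∧ ¬w) ∧ (p ↔ d) = True
    (h ∨ w) ∧ ¬w = True
      h ∨ w = True
      ¬w = True
    p ↔ d = True
Both conjuncts True, so the formula holds.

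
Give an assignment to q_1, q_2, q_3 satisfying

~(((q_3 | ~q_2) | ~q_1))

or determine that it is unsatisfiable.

q_1=T, q_2=T, q_3=F

  ~(((q_3 | ~q_2) | ~q_1)) = True
    (q_3 | ~q_2) | ~q_1 = False
      q_3 | ~q_2 = False
        ~q_2 = False
      ~q_1 = False
The formula evaluates to True.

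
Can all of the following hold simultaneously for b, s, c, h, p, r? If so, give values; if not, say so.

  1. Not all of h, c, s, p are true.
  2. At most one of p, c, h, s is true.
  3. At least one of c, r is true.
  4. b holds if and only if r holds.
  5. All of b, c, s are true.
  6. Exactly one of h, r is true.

Case s = True:
  (2) with s=T forces p = False.
  (2) with s=T forces c = False.
  Constraint (5) is violated (c=F) — contradiction.
Case s = False:
  Constraint (5) is violated (s=F) — contradiction.
Both cases fail — unsatisfiable.

The formula is unsatisfiable.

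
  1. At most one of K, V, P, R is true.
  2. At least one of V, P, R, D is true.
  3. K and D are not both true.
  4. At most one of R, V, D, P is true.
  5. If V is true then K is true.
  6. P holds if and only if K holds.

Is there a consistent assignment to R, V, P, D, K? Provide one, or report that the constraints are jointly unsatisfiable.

R=F; V=F; P=F; D=T; K=F

  (1) {K, V, P, R}: 0 true — at most one ✓
  (2) {V, P, R, D}: 1 true — at least one ✓
  (3) K=F, D=T — not both ✓
  (4) {R, V, D, P}: 1 true — at most one ✓
  (5) V=F ⇒ K: vacuous ✓
  (6) P=F, K=F — same ✓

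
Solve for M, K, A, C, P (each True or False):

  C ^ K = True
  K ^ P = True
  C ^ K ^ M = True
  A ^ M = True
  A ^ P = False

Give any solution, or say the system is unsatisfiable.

M=F; K=F; A=T; C=T; P=T

C ^ K = T ^ F = True ✓
K ^ P = F ^ T = True ✓
C ^ K ^ M = T ^ F ^ F = True ✓
A ^ M = T ^ F = True ✓
A ^ P = T ^ T = False ✓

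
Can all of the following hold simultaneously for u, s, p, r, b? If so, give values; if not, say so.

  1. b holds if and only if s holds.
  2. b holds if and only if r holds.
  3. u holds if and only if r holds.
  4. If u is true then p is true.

u: False; s: False; p: True; r: False; b: False

  (1) b=F, s=F — same ✓
  (2) b=F, r=F — same ✓
  (3) u=F, r=F — same ✓
  (4) u=F ⇒ p: vacuous ✓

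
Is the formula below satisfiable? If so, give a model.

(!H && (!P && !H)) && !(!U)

H = False; P = False; U = True

  !H && (!P && !H) = True
    !H = True
    !P && !H = True
      !P = True
      !H = True
  !(!U) = True
    !U = False
Both conjuncts True, so the formula holds.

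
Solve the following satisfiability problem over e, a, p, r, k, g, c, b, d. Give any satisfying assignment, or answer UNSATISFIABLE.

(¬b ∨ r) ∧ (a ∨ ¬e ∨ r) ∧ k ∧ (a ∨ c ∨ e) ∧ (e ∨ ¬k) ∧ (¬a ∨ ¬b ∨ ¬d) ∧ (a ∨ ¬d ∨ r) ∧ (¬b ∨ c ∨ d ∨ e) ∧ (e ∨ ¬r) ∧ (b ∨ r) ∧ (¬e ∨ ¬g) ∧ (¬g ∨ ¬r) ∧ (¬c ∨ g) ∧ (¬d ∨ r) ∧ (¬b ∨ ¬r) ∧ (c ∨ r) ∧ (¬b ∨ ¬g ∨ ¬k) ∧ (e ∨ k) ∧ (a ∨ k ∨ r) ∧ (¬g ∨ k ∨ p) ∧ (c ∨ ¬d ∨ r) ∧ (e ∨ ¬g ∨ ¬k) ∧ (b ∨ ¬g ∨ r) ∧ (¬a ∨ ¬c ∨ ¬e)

e=T, a=T, p=T, r=T, k=T, g=F, c=F, b=F, d=T

Unit clause (k) forces k = True.
In (e ∨ ¬k) only e is left, so e = True.
In (¬e ∨ ¬g) only ¬g is left, so g = False.
In (¬c ∨ g) only ¬c is left, so c = False.
In (c ∨ r) only r is left, so r = True.
In (¬b ∨ ¬r) only ¬b is left, so b = False.
Set a = True.
Set p = True.
Set d = True.
All clauses satisfied.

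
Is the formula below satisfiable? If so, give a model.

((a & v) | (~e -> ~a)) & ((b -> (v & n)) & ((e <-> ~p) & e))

b=F, p=F, n=T, a=T, e=T, v=T

  (a & v) | (~e -> ~a) = True
    a & v = True
    ~e -> ~a = True
      ~e = False
      ~a = False
  (b -> (v & n)) & ((e <-> ~p) & e) = True
    b -> (v & n) = True
      v & n = True
    (e <-> ~p) & e = True
      e <-> ~p = True
        ~p = True
Both conjuncts True, so the formula holds.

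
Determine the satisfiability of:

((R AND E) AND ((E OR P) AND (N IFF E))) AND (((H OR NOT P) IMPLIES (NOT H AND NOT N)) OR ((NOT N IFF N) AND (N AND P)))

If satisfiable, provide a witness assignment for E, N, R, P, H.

E = True, N = True, R = True, P = True, H = False

  (R AND E) AND ((E OR P) AND (N IFF E)) = True
    R AND E = True
    (E OR P) AND (N IFF E) = True
      E OR P = True
      N IFF E = True
  ((H OR NOT P) IMPLIES (NOT H AND NOT N)) OR ((NOT N IFF N) AND (N AND P)) = True
    (H OR NOT P) IMPLIES (NOT H AND NOT N) = True
      H OR NOT P = False
        NOT P = False
      NOT H AND NOT N = False
        NOT H = True
        NOT N = False
    (NOT N IFF N) AND (N AND P) = False
      NOT N IFF N = False
        NOT N = False
      N AND P = True
Both conjuncts True, so the formula holds.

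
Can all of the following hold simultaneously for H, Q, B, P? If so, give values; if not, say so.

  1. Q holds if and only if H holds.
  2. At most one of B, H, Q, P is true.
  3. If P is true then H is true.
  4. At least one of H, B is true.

H = False, Q = False, B = True, P = False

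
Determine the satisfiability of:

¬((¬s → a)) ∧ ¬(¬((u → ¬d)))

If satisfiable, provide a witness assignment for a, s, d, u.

a: False, s: False, d: True, u: False

  ¬((¬s → a)) = True
    ¬s → a = False
      ¬s = True
  ¬(¬((u → ¬d))) = True
    ¬((u → ¬d)) = False
      u → ¬d = True
        ¬d = False
Both conjuncts True, so the formula holds.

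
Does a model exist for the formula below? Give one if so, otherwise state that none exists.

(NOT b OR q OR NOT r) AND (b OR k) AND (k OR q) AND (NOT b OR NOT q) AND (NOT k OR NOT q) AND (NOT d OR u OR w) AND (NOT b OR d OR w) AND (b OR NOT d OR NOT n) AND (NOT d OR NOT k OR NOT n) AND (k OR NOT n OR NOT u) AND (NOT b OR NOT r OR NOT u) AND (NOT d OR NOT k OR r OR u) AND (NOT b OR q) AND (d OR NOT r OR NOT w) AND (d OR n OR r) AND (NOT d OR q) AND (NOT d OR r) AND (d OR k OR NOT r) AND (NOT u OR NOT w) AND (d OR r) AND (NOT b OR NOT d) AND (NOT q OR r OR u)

Set n = True.
Set w = False.
Set r = True.
Set q = False.
  then (NOT b OR q OR NOT r) forces b = False.
  then (b OR k) forces k = True.
  then (b OR NOT d OR NOT n) forces d = False.
Set u = False.
All clauses satisfied.

n=T, w=F, r=T, q=F, d=F, u=F, b=F, k=T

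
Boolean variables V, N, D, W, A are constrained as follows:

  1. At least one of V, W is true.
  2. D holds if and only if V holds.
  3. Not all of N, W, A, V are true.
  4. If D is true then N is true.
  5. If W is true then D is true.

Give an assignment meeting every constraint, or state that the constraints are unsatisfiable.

V=T, N=T, D=T, W=F, A=F

  (1) {V, W}: 1 true — at least one ✓
  (2) D=T, V=T — same ✓
  (3) {N, W, A, V}: 2/4 true — not all ✓
  (4) D=T ⇒ N: T ✓
  (5) W=F ⇒ D: vacuous ✓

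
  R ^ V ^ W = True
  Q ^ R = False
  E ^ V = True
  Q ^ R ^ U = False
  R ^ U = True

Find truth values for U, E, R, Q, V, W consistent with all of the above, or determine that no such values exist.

U = False, E = True, R = True, Q = True, V = False, W = False

R ^ V ^ W = T ^ F ^ F = True ✓
Q ^ R = T ^ T = False ✓
E ^ V = T ^ F = True ✓
Q ^ R ^ U = T ^ T ^ F = False ✓
R ^ U = T ^ F = True ✓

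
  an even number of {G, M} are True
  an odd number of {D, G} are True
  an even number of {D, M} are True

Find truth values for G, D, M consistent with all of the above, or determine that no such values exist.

Adding constraints 1, 2, 3 mod 2: every variable appears an even number of times on the left, so the left side is 0.
But the right sides sum to 1 (mod 2). 0 ≠ 1 — the system is inconsistent.

Unsatisfiable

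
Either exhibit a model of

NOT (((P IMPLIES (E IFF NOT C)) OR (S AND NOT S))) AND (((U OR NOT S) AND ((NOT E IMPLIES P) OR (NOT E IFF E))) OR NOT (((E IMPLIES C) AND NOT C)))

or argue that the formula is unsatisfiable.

S=F, C=F, E=F, U=T, P=T

  NOT (((P IMPLIES (E IFF NOT C)) OR (S AND NOT S))) = True
    (P IMPLIES (E IFF NOT C)) OR (S AND NOT S) = False
      P IMPLIES (E IFF NOT C) = False
        E IFF NOT C = False
          NOT C = True
      S AND NOT S = False
        NOT S = True
  ((U OR NOT S) AND ((NOT E IMPLIES P) OR (NOT E IFF E))) OR NOT (((E IMPLIES C) AND NOT C)) = True
    (U OR NOT S) AND ((NOT E IMPLIES P) OR (NOT E IFF E)) = True
      U OR NOT S = True
        NOT S = True
      (NOT E IMPLIES P) OR (NOT E IFF E) = True
        NOT E IMPLIES P = True
          NOT E = True
        NOT E IFF E = False
          NOT E = True
    NOT (((E IMPLIES C) AND NOT C)) = False
      (E IMPLIES C) AND NOT C = True
        E IMPLIES C = True
        NOT C = True
Both conjuncts True, so the formula holds.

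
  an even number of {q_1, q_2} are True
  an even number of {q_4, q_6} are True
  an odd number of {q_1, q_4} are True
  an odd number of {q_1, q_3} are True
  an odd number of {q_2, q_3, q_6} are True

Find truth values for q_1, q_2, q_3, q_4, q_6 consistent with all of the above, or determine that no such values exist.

q_1: True, q_2: True, q_3: False, q_4: False, q_6: False

{q_1, q_2}: 2 true → even ✓
{q_4, q_6}: 0 true → even ✓
{q_1, q_4}: 1 true → odd ✓
{q_1, q_3}: 1 true → odd ✓
{q_2, q_3, q_6}: 1 true → odd ✓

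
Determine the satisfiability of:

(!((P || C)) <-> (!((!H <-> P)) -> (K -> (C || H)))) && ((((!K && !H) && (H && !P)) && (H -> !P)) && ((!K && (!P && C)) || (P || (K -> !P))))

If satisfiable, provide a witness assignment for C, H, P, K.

The formula is unsatisfiable.

Case H = True: the conjunct !H is False.
Case H = False: the conjunct H is False.
Both cases fail — unsatisfiable.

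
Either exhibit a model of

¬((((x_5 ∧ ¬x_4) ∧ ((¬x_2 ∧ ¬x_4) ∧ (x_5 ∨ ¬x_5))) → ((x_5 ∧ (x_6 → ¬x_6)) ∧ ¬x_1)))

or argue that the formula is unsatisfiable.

x_1: True, x_2: False, x_4: False, x_5: True, x_6: True

  ¬((((x_5 ∧ ¬x_4) ∧ ((¬x_2 ∧ ¬x_4) ∧ (x_5 ∨ ¬x_5))) → ((x_5 ∧ (x_6 → ¬x_6)) ∧ ¬x_1))) = True
    ((x_5 ∧ ¬x_4) ∧ ((¬x_2 ∧ ¬x_4) ∧ (x_5 ∨ ¬x_5))) → ((x_5 ∧ (x_6 → ¬x_6)) ∧ ¬x_1) = False
      (x_5 ∧ ¬x_4) ∧ ((¬x_2 ∧ ¬x_4) ∧ (x_5 ∨ ¬x_5)) = True
        x_5 ∧ ¬x_4 = True
          ¬x_4 = True
        (¬x_2 ∧ ¬x_4) ∧ (x_5 ∨ ¬x_5) = True
          ¬x_2 ∧ ¬x_4 = True
            ¬x_2 = True
            ¬x_4 = True
          x_5 ∨ ¬x_5 = True
            ¬x_5 = False
      (x_5 ∧ (x_6 → ¬x_6)) ∧ ¬x_1 = False
        x_5 ∧ (x_6 → ¬x_6) = False
          x_6 → ¬x_6 = False
            ¬x_6 = False
        ¬x_1 = False
The formula evaluates to True.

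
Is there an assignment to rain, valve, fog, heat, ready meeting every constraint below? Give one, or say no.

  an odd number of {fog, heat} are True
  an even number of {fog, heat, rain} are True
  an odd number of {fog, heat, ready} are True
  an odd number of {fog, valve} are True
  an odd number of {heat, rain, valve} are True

rain=T, valve=T, fog=F, heat=T, ready=F

{fog, heat}: 1 true → odd ✓
{fog, heat, rain}: 2 true → even ✓
{fog, heat, ready}: 1 true → odd ✓
{fog, valve}: 1 true → odd ✓
{heat, rain, valve}: 3 true → odd ✓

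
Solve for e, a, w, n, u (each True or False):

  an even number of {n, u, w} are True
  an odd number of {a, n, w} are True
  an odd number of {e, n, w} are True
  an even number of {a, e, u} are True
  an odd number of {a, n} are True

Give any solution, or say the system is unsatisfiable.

e: True, a: True, w: False, n: False, u: False

{n, u, w}: 0 true → even ✓
{a, n, w}: 1 true → odd ✓
{e, n, w}: 1 true → odd ✓
{a, e, u}: 2 true → even ✓
{a, n}: 1 true → odd ✓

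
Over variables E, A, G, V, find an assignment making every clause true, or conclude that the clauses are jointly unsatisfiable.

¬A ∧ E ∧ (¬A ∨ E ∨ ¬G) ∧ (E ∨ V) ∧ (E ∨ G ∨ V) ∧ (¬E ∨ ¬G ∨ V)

E = True; A = False; G = False; V = False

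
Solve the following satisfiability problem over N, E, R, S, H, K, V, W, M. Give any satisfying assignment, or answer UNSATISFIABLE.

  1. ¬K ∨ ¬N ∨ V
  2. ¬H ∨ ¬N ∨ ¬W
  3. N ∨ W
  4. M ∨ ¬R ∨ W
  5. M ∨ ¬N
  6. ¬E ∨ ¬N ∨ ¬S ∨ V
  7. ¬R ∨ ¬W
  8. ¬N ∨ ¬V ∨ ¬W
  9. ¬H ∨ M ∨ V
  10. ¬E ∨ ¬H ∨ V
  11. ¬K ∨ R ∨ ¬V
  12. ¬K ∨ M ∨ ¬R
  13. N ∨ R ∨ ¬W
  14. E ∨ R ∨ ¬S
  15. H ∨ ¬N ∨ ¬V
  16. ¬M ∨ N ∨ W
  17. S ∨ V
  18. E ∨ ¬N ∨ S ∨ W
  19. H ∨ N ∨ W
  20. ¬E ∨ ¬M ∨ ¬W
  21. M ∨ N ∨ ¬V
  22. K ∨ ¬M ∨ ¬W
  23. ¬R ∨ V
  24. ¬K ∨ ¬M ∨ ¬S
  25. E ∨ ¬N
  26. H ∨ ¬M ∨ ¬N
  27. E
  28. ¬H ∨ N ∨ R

N = True, E = True, R = True, S = True, H = True, K = False, V = True, W = False, M = True

Unit clause (E) forces E = True.
Try N = False:
  (N ∨ W) forces W = True.
  (¬R ∨ ¬W) forces R = False.
  clause (N ∨ R ∨ ¬W) is falsified — backtrack.
So N = True.
  then (M ∨ ¬N) forces M = True.
  then (¬E ∨ ¬M ∨ ¬W) forces W = False.
  then (H ∨ ¬M ∨ ¬N) forces H = True.
  then (¬E ∨ ¬H ∨ V) forces V = True.
Set R = True.
Set S = True.
  then (¬K ∨ ¬M ∨ ¬S) forces K = False.
All clauses satisfied.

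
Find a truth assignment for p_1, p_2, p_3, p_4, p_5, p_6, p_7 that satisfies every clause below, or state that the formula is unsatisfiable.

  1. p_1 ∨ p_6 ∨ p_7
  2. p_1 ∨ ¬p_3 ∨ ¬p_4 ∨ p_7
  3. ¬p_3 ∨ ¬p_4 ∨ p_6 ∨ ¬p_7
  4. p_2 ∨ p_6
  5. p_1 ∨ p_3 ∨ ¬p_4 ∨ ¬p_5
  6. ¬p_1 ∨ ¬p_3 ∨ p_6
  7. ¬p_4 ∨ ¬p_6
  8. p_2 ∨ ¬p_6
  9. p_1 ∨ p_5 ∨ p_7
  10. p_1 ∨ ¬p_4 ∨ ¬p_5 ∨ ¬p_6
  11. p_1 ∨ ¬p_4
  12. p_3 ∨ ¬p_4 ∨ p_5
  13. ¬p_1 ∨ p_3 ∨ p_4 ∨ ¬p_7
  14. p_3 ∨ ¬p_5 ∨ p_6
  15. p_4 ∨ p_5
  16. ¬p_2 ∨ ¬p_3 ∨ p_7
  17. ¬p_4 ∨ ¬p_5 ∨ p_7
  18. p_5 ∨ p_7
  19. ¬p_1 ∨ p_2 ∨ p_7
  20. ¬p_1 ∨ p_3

Set p_1 = False.
  then (p_1 ∨ ¬p_4) forces p_4 = False.
  then (p_4 ∨ p_5) forces p_5 = True.
Try p_2 = False:
  (p_2 ∨ p_6) forces p_6 = True.
  clause (p_2 ∨ ¬p_6) is falsified — backtrack.
So p_2 = True.
Set p_3 = True.
  then (¬p_2 ∨ ¬p_3 ∨ p_7) forces p_7 = True.
Set p_6 = True.
All clauses satisfied.

p_1 = False, p_2 = True, p_3 = True, p_4 = False, p_5 = True, p_6 = True, p_7 = True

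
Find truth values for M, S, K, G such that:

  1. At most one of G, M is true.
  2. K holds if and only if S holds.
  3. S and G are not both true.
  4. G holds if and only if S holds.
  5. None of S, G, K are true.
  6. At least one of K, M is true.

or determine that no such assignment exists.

M=T, S=F, K=F, G=F

  (1) {G, M}: 1 true — at most one ✓
  (2) K=F, S=F — same ✓
  (3) S=F, G=F — not both ✓
  (4) G=F, S=F — same ✓
  (5) {S, G, K}: 0 true — none ✓
  (6) {K, M}: 1 true — at least one ✓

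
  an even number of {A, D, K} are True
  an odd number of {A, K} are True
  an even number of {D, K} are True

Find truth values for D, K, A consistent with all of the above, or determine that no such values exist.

D = True, K = True, A = False

{A, D, K}: 2 true → even ✓
{A, K}: 1 true → odd ✓
{D, K}: 2 true → even ✓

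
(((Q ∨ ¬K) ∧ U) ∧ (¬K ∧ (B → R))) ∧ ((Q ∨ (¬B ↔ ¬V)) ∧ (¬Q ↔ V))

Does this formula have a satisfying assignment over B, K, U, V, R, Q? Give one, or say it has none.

B = True, K = False, U = True, V = False, R = True, Q = True

  ((Q ∨ ¬K) ∧ U) ∧ (¬K ∧ (B → R)) = True
    (Q ∨ ¬K) ∧ U = True
      Q ∨ ¬K = True
        ¬K = True
    ¬K ∧ (B → R) = True
      ¬K = True
      B → R = True
  (Q ∨ (¬B ↔ ¬V)) ∧ (¬Q ↔ V) = True
    Q ∨ (¬B ↔ ¬V) = True
      ¬B ↔ ¬V = False
        ¬B = False
        ¬V = True
    ¬Q ↔ V = True
      ¬Q = False
Both conjuncts True, so the formula holds.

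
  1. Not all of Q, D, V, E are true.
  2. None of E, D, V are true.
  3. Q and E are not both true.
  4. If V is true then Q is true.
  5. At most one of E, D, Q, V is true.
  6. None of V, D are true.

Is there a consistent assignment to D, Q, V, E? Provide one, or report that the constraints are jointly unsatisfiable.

D: False; Q: False; V: False; E: False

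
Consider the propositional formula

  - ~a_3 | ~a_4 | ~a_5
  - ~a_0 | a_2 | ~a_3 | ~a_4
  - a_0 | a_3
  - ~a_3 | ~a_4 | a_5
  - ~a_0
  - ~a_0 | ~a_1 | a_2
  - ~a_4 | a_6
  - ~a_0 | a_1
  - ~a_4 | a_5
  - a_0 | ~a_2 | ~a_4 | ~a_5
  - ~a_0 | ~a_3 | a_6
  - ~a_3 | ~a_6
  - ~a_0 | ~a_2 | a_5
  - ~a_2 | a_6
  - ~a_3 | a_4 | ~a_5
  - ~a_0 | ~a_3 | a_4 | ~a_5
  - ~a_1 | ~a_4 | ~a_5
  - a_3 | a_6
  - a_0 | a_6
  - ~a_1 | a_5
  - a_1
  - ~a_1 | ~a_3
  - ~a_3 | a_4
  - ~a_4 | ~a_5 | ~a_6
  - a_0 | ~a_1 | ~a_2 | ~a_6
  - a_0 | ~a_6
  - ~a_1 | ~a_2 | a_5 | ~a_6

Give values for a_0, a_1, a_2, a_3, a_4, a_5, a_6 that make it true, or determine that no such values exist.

Case a_0 = True:
  Clause (~a_0) is falsified — contradiction.
Case a_0 = False:
  (a_0 | a_3) forces a_3 = True.
  (~a_3 | ~a_6) forces a_6 = False.
  Clause (a_0 | a_6) is falsified — contradiction.
Both cases fail, so the formula is unsatisfiable.

Unsatisfiable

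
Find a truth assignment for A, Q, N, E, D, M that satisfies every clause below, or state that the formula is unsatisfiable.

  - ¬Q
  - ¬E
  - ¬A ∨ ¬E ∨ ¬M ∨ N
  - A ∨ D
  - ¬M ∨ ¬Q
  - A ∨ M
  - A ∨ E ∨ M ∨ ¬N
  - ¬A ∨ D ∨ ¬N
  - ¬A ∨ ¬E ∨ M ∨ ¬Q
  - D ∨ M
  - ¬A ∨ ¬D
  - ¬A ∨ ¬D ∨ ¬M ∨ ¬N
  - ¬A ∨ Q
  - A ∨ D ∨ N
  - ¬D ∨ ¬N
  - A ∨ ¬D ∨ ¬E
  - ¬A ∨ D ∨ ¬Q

A=F; Q=F; N=F; E=F; D=T; M=T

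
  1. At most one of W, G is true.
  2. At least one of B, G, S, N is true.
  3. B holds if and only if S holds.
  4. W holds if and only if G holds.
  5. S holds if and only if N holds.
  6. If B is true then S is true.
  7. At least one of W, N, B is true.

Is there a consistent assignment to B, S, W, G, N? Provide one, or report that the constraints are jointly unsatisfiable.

B: True, S: True, W: False, G: False, N: True

  (1) {W, G}: 0 true — at most one ✓
  (2) {B, G, S, N}: 3 true — at least one ✓
  (3) B=T, S=T — same ✓
  (4) W=F, G=F — same ✓
  (5) S=T, N=T — same ✓
  (6) B=T ⇒ S: T ✓
  (7) {W, N, B}: 2 true — at least one ✓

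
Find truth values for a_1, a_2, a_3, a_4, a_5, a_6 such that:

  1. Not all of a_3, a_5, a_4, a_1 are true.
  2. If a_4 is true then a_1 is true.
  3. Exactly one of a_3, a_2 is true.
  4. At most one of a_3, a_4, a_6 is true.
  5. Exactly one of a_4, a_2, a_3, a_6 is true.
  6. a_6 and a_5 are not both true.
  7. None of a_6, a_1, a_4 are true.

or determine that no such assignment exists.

a_1 = False; a_2 = False; a_3 = True; a_4 = False; a_5 = True; a_6 = False

  (1) {a_3, a_5, a_4, a_1}: 2/4 true — not all ✓
  (2) a_4=F ⇒ a_1: vacuous ✓
  (3) {a_3, a_2}: 1 true — exactly one ✓
  (4) {a_3, a_4, a_6}: 1 true — at most one ✓
  (5) {a_4, a_2, a_3, a_6}: 1 true — exactly one ✓
  (6) a_6=F, a_5=T — not both ✓
  (7) {a_6, a_1, a_4}: 0 true — none ✓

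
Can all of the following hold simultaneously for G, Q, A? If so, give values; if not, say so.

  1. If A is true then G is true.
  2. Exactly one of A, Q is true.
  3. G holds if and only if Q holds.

G = True; Q = True; A = False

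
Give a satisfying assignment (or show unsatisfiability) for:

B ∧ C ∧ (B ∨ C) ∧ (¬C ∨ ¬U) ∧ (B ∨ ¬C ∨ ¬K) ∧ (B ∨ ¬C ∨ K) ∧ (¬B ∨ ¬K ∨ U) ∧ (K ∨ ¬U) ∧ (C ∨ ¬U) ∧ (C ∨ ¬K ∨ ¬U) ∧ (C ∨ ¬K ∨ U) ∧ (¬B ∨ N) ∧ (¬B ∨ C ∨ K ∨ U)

C = True, U = False, K = False, B = True, N = True

Unit clause (B) forces B = True.
Unit clause (C) forces C = True.
In (¬C ∨ ¬U) only ¬U is left, so U = False.
In (¬B ∨ ¬K ∨ U) only ¬K is left, so K = False.
In (¬B ∨ N) only N is left, so N = True.
All clauses satisfied.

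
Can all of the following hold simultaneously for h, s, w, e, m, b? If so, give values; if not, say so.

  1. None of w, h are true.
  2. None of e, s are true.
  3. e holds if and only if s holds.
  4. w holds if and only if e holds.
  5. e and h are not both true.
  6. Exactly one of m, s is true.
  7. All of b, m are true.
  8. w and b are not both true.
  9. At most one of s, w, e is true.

h = False; s = False; w = False; e = False; m = True; b = True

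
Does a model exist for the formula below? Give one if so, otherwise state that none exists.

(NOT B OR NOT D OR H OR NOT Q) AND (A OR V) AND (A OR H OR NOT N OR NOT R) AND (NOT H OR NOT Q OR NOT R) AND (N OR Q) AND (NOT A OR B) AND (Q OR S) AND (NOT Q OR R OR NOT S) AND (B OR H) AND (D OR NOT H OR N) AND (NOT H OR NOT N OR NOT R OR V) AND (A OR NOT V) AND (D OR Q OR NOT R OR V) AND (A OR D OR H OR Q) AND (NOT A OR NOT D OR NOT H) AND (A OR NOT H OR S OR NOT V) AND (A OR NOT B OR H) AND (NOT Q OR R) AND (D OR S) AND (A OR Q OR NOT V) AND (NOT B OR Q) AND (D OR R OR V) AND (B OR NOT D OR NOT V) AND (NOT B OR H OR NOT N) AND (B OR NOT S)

A = True, D = False, Q = True, V = False, B = True, N = False, S = True, R = True, H = False

Try A = False:
  (A OR V) forces V = True.
  clause (A OR NOT V) is falsified — backtrack.
So A = True.
  then (NOT A OR B) forces B = True.
  then (NOT B OR Q) forces Q = True.
  then (NOT Q OR R) forces R = True.
  then (NOT H OR NOT Q OR NOT R) forces H = False.
  then (NOT B OR H OR NOT N) forces N = False.
  then (NOT B OR NOT D OR H OR NOT Q) forces D = False.
  then (D OR S) forces S = True.
Set V = False.
All clauses satisfied.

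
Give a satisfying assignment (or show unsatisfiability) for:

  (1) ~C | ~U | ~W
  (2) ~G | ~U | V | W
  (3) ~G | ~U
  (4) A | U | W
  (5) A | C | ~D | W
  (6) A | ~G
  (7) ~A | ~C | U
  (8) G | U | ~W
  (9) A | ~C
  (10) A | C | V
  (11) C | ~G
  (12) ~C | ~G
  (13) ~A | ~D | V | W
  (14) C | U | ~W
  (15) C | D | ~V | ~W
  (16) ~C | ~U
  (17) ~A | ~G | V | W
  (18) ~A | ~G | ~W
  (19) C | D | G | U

A = False; D = False; V = True; U = True; G = False; C = False; W = False

Set A = False.
  then (A | ~G) forces G = False.
  then (A | ~C) forces C = False.
  then (A | C | V) forces V = True.
Set D = False.
  then (C | D | ~V | ~W) forces W = False.
  then (C | D | G | U) forces U = True.
All clauses satisfied.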